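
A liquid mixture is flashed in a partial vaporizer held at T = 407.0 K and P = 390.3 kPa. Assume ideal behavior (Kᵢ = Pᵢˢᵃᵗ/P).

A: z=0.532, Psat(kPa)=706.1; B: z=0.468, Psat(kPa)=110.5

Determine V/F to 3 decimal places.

Raoult's law: Kᵢ = Pᵢˢᵃᵗ/P = Pᵢˢᵃᵗ/390.3.
  K_A = 706.1/390.3 = 1.80912, K_B = 110.5/390.3 = 0.28312
Rachford–Rice: g(V/F) = Σ zᵢ(Kᵢ−1)/(1+V/F(Kᵢ−1)) = 0.
Check two-phase: ΣzᵢKᵢ = 1.095 > 1 and Σzᵢ/Kᵢ = 1.947 > 1, so g(0) = 0.095 > 0 and g(1) = -0.947 < 0.
Binary case is linear: z₁(K₁−1)(1+V/F(K₂−1)) + z₂(K₂−1)(1+V/F(K₁−1)) = 0
⇒ V/F = [z₁(K₁−1)+z₂(K₂−1)] / [−(K₁−1)(K₂−1)] = 0.0950/0.5800 = 0.164

V/F = 0.164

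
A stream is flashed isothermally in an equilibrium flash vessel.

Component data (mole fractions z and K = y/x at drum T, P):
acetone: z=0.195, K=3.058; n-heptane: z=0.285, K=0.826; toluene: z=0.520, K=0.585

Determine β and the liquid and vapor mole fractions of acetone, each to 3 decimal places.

Rachford–Rice: g(β) = Σ zᵢ(Kᵢ−1)/(1+β(Kᵢ−1)) = 0.
g(0) = ΣzᵢKᵢ − 1 = 0.136 and g(1) = 1 − Σzᵢ/Kᵢ = -0.298, so a root lies in (0, 1).
Iterate (Newton) starting at β = 0.5:
  β = 0.500: g = -0.1288, g' = -0.354 → β = 0.136
  β = 0.136: g = 0.0343, g' = -0.614 → β = 0.191
  β = 0.191: g = 0.0022, g' = -0.540 → β = 0.195
Converged at β = 0.195.
Compositions from xᵢ = zᵢ/(1+β(Kᵢ−1)), yᵢ = Kᵢxᵢ:
  acetone: x = 0.139, y = 0.425
  n-heptane: x = 0.295, y = 0.244
  toluene: x = 0.566, y = 0.331

β = 0.195, x_acetone = 0.139, y_acetone = 0.425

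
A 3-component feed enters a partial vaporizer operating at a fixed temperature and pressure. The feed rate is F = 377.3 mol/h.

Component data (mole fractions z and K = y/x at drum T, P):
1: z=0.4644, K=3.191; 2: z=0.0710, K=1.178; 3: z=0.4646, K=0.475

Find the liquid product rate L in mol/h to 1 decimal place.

Material balance + equilibrium reduce to Σ zᵢ(Kᵢ−1)/(1+V/F(Kᵢ−1)) = 0.
Check two-phase: ΣzᵢKᵢ = 1.7862 > 1 and Σzᵢ/Kᵢ = 1.1839 > 1, so g(0) = 0.7862 > 0 and g(1) = -0.1839 < 0.
Iterate (Newton) starting at V/F = 0.5:
  V/F = 0.5000: g = 0.16644, g' = -0.7450 → V/F = 0.7234
  V/F = 0.7234: g = 0.01154, g' = -0.6683 → V/F = 0.7407
Converged at V/F = 0.7407.
Then V = V/F·F = 0.7407·377.3 = 279.5 mol/h and L = F − V = 97.8 mol/h.

L = 97.8 mol/h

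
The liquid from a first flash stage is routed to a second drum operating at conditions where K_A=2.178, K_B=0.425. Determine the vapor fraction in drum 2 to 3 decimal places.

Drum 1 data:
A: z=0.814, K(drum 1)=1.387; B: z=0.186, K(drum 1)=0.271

V/F (drum 2) = 0.842

Drum 1:
Material balance + equilibrium reduce to Σ zᵢ(Kᵢ−1)/(1+ψ₁(Kᵢ−1)) = 0.
Feasibility: ΣzᵢKᵢ = 1.179, Σzᵢ/Kᵢ = 1.273 — both > 1, two phases present.
Binary case is linear: z₁(K₁−1)(1+ψ₁(K₂−1)) + z₂(K₂−1)(1+ψ₁(K₁−1)) = 0
⇒ ψ₁ = [z₁(K₁−1)+z₂(K₂−1)] / [−(K₁−1)(K₂−1)] = 0.1794/0.2821 = 0.636
Drum-1 compositions:
  A: x = 0.653, y = 0.906
  B: x = 0.347, y = 0.094
Drum-2 feed = drum-1 liquid: z₂ = (0.6532, 0.3468).
Drum 2:
Material balance + equilibrium reduce to Σ zᵢ(Kᵢ−1)/(1+ψ₂(Kᵢ−1)) = 0.
g(0) = ΣzᵢKᵢ − 1 = 0.570 and g(1) = 1 − Σzᵢ/Kᵢ = -0.116, so a root lies in (0, 1).
Binary case is linear: z₁(K₁−1)(1+ψ₂(K₂−1)) + z₂(K₂−1)(1+ψ₂(K₁−1)) = 0
⇒ ψ₂ = [z₁(K₁−1)+z₂(K₂−1)] / [−(K₁−1)(K₂−1)] = 0.5701/0.6773 = 0.842
  A: x = 0.328, y = 0.714
  B: x = 0.672, y = 0.286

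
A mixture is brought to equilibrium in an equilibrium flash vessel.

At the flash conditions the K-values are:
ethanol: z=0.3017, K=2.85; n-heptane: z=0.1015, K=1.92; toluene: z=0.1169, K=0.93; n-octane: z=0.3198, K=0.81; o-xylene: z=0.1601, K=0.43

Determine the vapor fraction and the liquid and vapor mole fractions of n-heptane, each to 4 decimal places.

Newton iteration, ψ⁰ = 0.5:
  ψ = 0.5000: g = 0.15065, g' = -0.4354 → ψ = 0.8460
  ψ = 0.8460: g = 0.01276, g' = -0.3952 → ψ = 0.8783
  ψ = 0.8783: g = -0.00011, g' = -0.4020 → ψ = 0.8780
Converged at ψ = 0.8780.
Compositions from xᵢ = zᵢ/(1+ψ(Kᵢ−1)), yᵢ = Kᵢxᵢ:
  ethanol: x = 0.1150, y = 0.3276
  n-heptane: x = 0.0561, y = 0.1078
  toluene: x = 0.1246, y = 0.1158
  n-octane: x = 0.3838, y = 0.3109
  o-xylene: x = 0.3205, y = 0.1378

ψ = 0.8780, x_n-heptane = 0.0561, y_n-heptane = 0.1078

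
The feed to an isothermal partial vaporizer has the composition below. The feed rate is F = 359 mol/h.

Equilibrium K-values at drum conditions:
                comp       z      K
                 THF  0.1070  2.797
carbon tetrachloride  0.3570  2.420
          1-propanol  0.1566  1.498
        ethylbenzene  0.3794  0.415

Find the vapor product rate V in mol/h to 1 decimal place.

V = 263.1 mol/h

Material balance + equilibrium reduce to Σ zᵢ(Kᵢ−1)/(1+V/F(Kᵢ−1)) = 0.
Feasibility: ΣzᵢKᵢ = 1.5553, Σzᵢ/Kᵢ = 1.2045 — both > 1, two phases present.
Iterate (Newton) starting at V/F = 0.5:
  V/F = 0.5000: g = 0.14647, g' = -0.6263 → V/F = 0.7338
  V/F = 0.7338: g = -0.00062, g' = -0.6564 → V/F = 0.7329
Converged at V/F = 0.7329.
Then V = V/F·F = 0.7329·359 = 263.1 mol/h and L = F − V = 95.9 mol/h.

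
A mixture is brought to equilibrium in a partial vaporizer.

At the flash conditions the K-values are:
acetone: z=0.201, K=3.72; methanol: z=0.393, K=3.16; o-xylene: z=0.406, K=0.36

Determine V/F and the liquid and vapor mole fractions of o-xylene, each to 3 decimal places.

Rachford–Rice: g(V/F) = Σ zᵢ(Kᵢ−1)/(1+V/F(Kᵢ−1)) = 0.
g(0) = ΣzᵢKᵢ − 1 = 1.136 and g(1) = 1 − Σzᵢ/Kᵢ = -0.306, so a root lies in (0, 1).
Iterate (Newton) starting at V/F = 0.46:
  V/F = 0.460: g = 0.3004, g' = -1.089 → V/F = 0.736
  V/F = 0.736: g = 0.0188, g' = -1.033 → V/F = 0.754
Converged at V/F = 0.754.
Compositions from xᵢ = zᵢ/(1+V/F(Kᵢ−1)), yᵢ = Kᵢxᵢ:
  acetone: x = 0.066, y = 0.245
  methanol: x = 0.150, y = 0.472
  o-xylene: x = 0.785, y = 0.282

V/F = 0.754, x_o-xylene = 0.785, y_o-xylene = 0.282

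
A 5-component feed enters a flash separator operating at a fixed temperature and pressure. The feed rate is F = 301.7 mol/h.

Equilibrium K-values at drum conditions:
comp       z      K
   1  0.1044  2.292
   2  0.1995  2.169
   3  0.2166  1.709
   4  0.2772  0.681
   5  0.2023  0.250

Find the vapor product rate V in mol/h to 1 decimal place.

V = 147.9 mol/h

Rachford–Rice: g(V/F) = Σ zᵢ(Kᵢ−1)/(1+V/F(Kᵢ−1)) = 0.
Feasibility: ΣzᵢKᵢ = 1.2815, Σzᵢ/Kᵢ = 1.4805 — both > 1, two phases present.
Iterate (Newton) starting at V/F = 0.5:
  V/F = 0.5000: g = -0.00546, g' = -0.5635 → V/F = 0.4903
Converged at V/F = 0.4903.
Then V = V/F·F = 0.4903·301.7 = 147.9 mol/h and L = F − V = 153.8 mol/h.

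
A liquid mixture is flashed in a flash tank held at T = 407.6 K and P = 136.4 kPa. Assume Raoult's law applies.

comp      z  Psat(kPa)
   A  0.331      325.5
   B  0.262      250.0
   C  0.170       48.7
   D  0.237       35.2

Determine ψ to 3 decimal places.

ψ = 0.480

Raoult's law: Kᵢ = Pᵢˢᵃᵗ/P = Pᵢˢᵃᵗ/136.4.
  K_A = 325.5/136.4 = 2.38636, K_B = 250.0/136.4 = 1.83284, K_C = 48.7/136.4 = 0.35704, K_D = 35.2/136.4 = 0.25806
Rachford–Rice: g(ψ) = Σ zᵢ(Kᵢ−1)/(1+ψ(Kᵢ−1)) = 0.
Check two-phase: ΣzᵢKᵢ = 1.392 > 1 and Σzᵢ/Kᵢ = 1.676 > 1, so g(0) = 0.392 > 0 and g(1) = -0.676 < 0.
Iterate (Newton) starting at ψ = 0.5:
  ψ = 0.500: g = -0.0156, g' = -0.795 → ψ = 0.480
Converged at ψ = 0.480.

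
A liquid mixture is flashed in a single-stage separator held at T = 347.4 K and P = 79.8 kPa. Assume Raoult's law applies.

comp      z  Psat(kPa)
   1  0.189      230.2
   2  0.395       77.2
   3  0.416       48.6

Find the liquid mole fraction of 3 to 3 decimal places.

Raoult's law: Kᵢ = Pᵢˢᵃᵗ/P = Pᵢˢᵃᵗ/79.8.
  K_1 = 230.2/79.8 = 2.88471, K_2 = 77.2/79.8 = 0.96742, K_3 = 48.6/79.8 = 0.60902
Rachford–Rice: g(β) = Σ zᵢ(Kᵢ−1)/(1+β(Kᵢ−1)) = 0.
Check two-phase: ΣzᵢKᵢ = 1.181 > 1 and Σzᵢ/Kᵢ = 1.157 > 1, so g(0) = 0.181 > 0 and g(1) = -0.157 < 0.
Newton iteration, β⁰ = 0.5:
  β = 0.500: g = -0.0319, g' = -0.277 → β = 0.385
  β = 0.385: g = 0.0020, g' = -0.314 → β = 0.391
Converged at β = 0.391.
Compositions from xᵢ = zᵢ/(1+β(Kᵢ−1)), yᵢ = Kᵢxᵢ:
  1: x = 0.109, y = 0.314
  2: x = 0.400, y = 0.387
  3: x = 0.491, y = 0.299

x_3 = 0.491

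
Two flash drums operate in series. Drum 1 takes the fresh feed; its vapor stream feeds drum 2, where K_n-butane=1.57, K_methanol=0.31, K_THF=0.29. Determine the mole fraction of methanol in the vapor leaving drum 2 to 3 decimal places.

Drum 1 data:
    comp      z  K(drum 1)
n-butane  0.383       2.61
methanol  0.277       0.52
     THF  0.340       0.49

Drum 1:
Material balance + equilibrium reduce to Σ zᵢ(Kᵢ−1)/(1+ψ₁(Kᵢ−1)) = 0.
g(0) = ΣzᵢKᵢ − 1 = 0.310 and g(1) = 1 − Σzᵢ/Kᵢ = -0.373, so a root lies in (0, 1).
Newton iteration, ψ₁⁰ = 0.5:
  ψ₁ = 0.500: g = -0.0661, g' = -0.575 → ψ₁ = 0.385
  ψ₁ = 0.385: g = 0.0018, g' = -0.611 → ψ₁ = 0.388
Converged at ψ₁ = 0.388.
Drum-1 compositions:
  n-butane: x = 0.236, y = 0.615
  methanol: x = 0.340, y = 0.177
  THF: x = 0.424, y = 0.208
Drum-2 feed = drum-1 vapor: z₂ = (0.6153, 0.1770, 0.2077).
Drum 2:
Newton iteration, ψ₂⁰ = 0.62:
  ψ₂ = 0.620: g = -0.2177, g' = -0.701 → ψ₂ = 0.309
  ψ₂ = 0.309: g = -0.0460, g' = -0.453 → ψ₂ = 0.208
  ψ₂ = 0.208: g = -0.0019, g' = -0.419 → ψ₂ = 0.203
Converged at ψ₂ = 0.203.
  n-butane: x = 0.551, y = 0.866
  methanol: x = 0.206, y = 0.064
  THF: x = 0.243, y = 0.070

y_methanol (drum 2) = 0.064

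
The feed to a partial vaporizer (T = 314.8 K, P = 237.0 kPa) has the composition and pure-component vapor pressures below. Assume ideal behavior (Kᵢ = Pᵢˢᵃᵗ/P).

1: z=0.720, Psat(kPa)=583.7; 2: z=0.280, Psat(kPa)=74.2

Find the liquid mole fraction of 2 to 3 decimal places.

x_2 = 0.680

Raoult's law: Kᵢ = Pᵢˢᵃᵗ/P = Pᵢˢᵃᵗ/237.0.
  K_1 = 583.7/237.0 = 2.46287, K_2 = 74.2/237.0 = 0.31308
Let ψ = V/F and solve Σ zᵢ(Kᵢ−1)/(1+ψ(Kᵢ−1)) = 0.
Check two-phase: ΣzᵢKᵢ = 1.861 > 1 and Σzᵢ/Kᵢ = 1.187 > 1, so g(0) = 0.861 > 0 and g(1) = -0.187 < 0.
Binary case is linear: z₁(K₁−1)(1+ψ(K₂−1)) + z₂(K₂−1)(1+ψ(K₁−1)) = 0
⇒ ψ = [z₁(K₁−1)+z₂(K₂−1)] / [−(K₁−1)(K₂−1)] = 0.8609/1.0049 = 0.857
Compositions from xᵢ = zᵢ/(1+ψ(Kᵢ−1)), yᵢ = Kᵢxᵢ:
  1: x = 0.320, y = 0.787
  2: x = 0.680, y = 0.213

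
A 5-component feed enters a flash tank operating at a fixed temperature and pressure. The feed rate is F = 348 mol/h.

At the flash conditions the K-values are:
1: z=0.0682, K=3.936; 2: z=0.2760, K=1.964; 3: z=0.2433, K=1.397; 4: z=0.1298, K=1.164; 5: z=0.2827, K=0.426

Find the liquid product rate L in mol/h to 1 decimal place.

L = 68.1 mol/h

Material balance + equilibrium reduce to Σ zᵢ(Kᵢ−1)/(1+β(Kᵢ−1)) = 0.
Check two-phase: ΣzᵢKᵢ = 1.4219 > 1 and Σzᵢ/Kᵢ = 1.1071 > 1, so g(0) = 0.4219 > 0 and g(1) = -0.1071 < 0.
Newton–Raphson from β = 0.5:
  β = 0.5000: g = 0.13334, g' = -0.4262 → β = 0.8129
  β = 0.8129: g = -0.00410, g' = -0.4839 → β = 0.8044
  β = 0.8044: g = -0.00002, g' = -0.4796 → β = 0.8043
Converged at β = 0.8043.
Then V = β·F = 0.8043·348 = 279.9 mol/h and L = F − V = 68.1 mol/h.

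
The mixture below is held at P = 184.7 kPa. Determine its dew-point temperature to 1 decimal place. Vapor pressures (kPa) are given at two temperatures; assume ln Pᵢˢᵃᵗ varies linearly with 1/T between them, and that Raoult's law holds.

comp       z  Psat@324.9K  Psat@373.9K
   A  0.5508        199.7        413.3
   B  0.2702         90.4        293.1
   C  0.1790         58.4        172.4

Dew-point temperature: Σzᵢ·P/Pᵢˢᵃᵗ(T) = 1. Interpolate ln Pᵢˢᵃᵗ = aᵢ + bᵢ/T.
  T = 324.9 K: ΣzᵢP/Pᵢˢᵃᵗ = 1.6276
  T = 373.9 K: ΣzᵢP/Pᵢˢᵃᵗ = 0.6082
  T = 349.4 K: ΣzᵢP/Pᵢˢᵃᵗ = 0.9566
  T = 337.1 K: ΣzᵢP/Pᵢˢᵃᵗ = 1.2355
  T = 343.2 K: ΣzᵢP/Pᵢˢᵃᵗ = 1.0854
  T = 346.3 K: ΣzᵢP/Pᵢˢᵃᵗ = 1.0183
  T = 347.9 K: ΣzᵢP/Pᵢˢᵃᵗ = 0.9858
Interpolating between 346.3 K and 347.9 K gives T ≈ 347.2 K.

T = 347.2 K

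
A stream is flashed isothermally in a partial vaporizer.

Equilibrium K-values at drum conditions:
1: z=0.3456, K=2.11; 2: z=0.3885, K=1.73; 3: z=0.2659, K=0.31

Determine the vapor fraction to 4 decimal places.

Material balance + equilibrium reduce to Σ zᵢ(Kᵢ−1)/(1+ψ(Kᵢ−1)) = 0.
Check two-phase: ΣzᵢKᵢ = 1.4838 > 1 and Σzᵢ/Kᵢ = 1.2461 > 1, so g(0) = 0.4837 > 0 and g(1) = -0.2461 < 0.
Newton–Raphson from ψ = 0.5:
  ψ = 0.5000: g = 0.17436, g' = -0.5823 → ψ = 0.7994
  ψ = 0.7994: g = -0.02683, g' = -0.8318 → ψ = 0.7672
  ψ = 0.7672: g = -0.00085, g' = -0.7808 → ψ = 0.7661
Converged at ψ = 0.7661.

ψ = 0.7661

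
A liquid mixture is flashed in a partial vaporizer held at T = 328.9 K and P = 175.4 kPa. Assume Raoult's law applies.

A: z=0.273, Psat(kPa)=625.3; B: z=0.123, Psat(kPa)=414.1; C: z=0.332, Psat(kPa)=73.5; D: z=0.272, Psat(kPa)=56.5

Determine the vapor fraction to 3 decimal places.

ψ = 0.349

Raoult's law: Kᵢ = Pᵢˢᵃᵗ/P = Pᵢˢᵃᵗ/175.4.
  K_A = 625.3/175.4 = 3.56499, K_B = 414.1/175.4 = 2.36089, K_C = 73.5/175.4 = 0.41904, K_D = 56.5/175.4 = 0.32212
Rachford–Rice: g(ψ) = Σ zᵢ(Kᵢ−1)/(1+ψ(Kᵢ−1)) = 0.
g(0) = ΣzᵢKᵢ − 1 = 0.490 and g(1) = 1 − Σzᵢ/Kᵢ = -0.765, so a root lies in (0, 1).
Iterate (Newton) starting at ψ = 0.67:
  ψ = 0.670: g = -0.3085, g' = -1.025 → ψ = 0.369
  ψ = 0.369: g = -0.0203, g' = -0.979 → ψ = 0.348
  ψ = 0.348: g = 0.0002, g' = -0.996 → ψ = 0.349
Converged at ψ = 0.349.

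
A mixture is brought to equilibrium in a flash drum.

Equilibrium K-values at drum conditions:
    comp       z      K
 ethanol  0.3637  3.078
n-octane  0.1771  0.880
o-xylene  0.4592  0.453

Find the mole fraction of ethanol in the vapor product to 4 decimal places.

y_ethanol = 0.5470

Rachford–Rice: g(ψ) = Σ zᵢ(Kᵢ−1)/(1+ψ(Kᵢ−1)) = 0.
Check two-phase: ΣzᵢKᵢ = 1.4833 > 1 and Σzᵢ/Kᵢ = 1.3331 > 1, so g(0) = 0.4833 > 0 and g(1) = -0.3331 < 0.
Newton–Raphson from ψ = 0.36:
  ψ = 0.3600: g = 0.09736, g' = -0.7298 → ψ = 0.4934
  ψ = 0.4934: g = 0.00654, g' = -0.6435 → ψ = 0.5036
Converged at ψ = 0.5036.
Compositions from xᵢ = zᵢ/(1+ψ(Kᵢ−1)), yᵢ = Kᵢxᵢ:
  ethanol: x = 0.1777, y = 0.5470
  n-octane: x = 0.1885, y = 0.1659
  o-xylene: x = 0.6338, y = 0.2871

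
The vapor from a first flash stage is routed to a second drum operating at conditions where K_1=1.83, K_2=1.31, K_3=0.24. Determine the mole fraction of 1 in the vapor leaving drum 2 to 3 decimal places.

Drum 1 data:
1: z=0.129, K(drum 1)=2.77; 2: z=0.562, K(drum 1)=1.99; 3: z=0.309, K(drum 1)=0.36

Drum 1:
Let ψ₁ = V/F and solve Σ zᵢ(Kᵢ−1)/(1+ψ₁(Kᵢ−1)) = 0.
Feasibility: ΣzᵢKᵢ = 1.587, Σzᵢ/Kᵢ = 1.187 — both > 1, two phases present.
Newton–Raphson from ψ₁ = 0.66:
  ψ₁ = 0.660: g = 0.0994, g' = -0.667 → ψ₁ = 0.809
  ψ₁ = 0.809: g = -0.0073, g' = -0.783 → ψ₁ = 0.800
Converged at ψ₁ = 0.800.
Drum-1 compositions:
  1: x = 0.053, y = 0.148
  2: x = 0.314, y = 0.624
  3: x = 0.633, y = 0.228
Drum-2 feed = drum-1 vapor: z₂ = (0.1479, 0.6242, 0.2279).
Drum 2:
Newton iteration, ψ₂⁰ = 0.43:
  ψ₂ = 0.430: g = 0.0040, g' = -0.392 → ψ₂ = 0.440
Converged at ψ₂ = 0.440.
  1: x = 0.108, y = 0.198
  2: x = 0.549, y = 0.720
  3: x = 0.342, y = 0.082

y_1 (drum 2) = 0.198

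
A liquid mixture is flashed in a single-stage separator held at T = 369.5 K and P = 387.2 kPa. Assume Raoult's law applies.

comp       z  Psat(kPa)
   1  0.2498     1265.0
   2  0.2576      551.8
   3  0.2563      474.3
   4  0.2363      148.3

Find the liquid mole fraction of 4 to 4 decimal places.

Raoult's law: Kᵢ = Pᵢˢᵃᵗ/P = Pᵢˢᵃᵗ/387.2.
  K_1 = 1265.0/387.2 = 3.267045, K_2 = 551.8/387.2 = 1.425103, K_3 = 474.3/387.2 = 1.224948, K_4 = 148.3/387.2 = 0.383006
Let ψ = V/F and solve Σ zᵢ(Kᵢ−1)/(1+ψ(Kᵢ−1)) = 0.
g(0) = ΣzᵢKᵢ − 1 = 0.5877 and g(1) = 1 − Σzᵢ/Kᵢ = -0.0834, so a root lies in (0, 1).
Newton–Raphson from ψ = 0.6:
  ψ = 0.6000: g = 0.14649, g' = -0.4969 → ψ = 0.8948
  ψ = 0.8948: g = -0.01121, g' = -0.6218 → ψ = 0.8768
  ψ = 0.8768: g = -0.00016, g' = -0.6045 → ψ = 0.8765
Converged at ψ = 0.8765.
Compositions from xᵢ = zᵢ/(1+ψ(Kᵢ−1)), yᵢ = Kᵢxᵢ:
  1: x = 0.0836, y = 0.2732
  2: x = 0.1877, y = 0.2674
  3: x = 0.2141, y = 0.2622
  4: x = 0.5146, y = 0.1971

x_4 = 0.5146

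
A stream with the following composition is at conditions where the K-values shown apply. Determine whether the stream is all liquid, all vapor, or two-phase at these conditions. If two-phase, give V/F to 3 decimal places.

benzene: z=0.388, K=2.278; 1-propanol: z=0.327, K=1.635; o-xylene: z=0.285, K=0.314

two-phase, V/F = 0.739

ΣzᵢKᵢ = 1.508; Σzᵢ/Kᵢ = 1.278.
Both exceed 1, so a two-phase solution exists.
Newton–Raphson from ψ = 0.67:
  ψ = 0.670: g = 0.0510, g' = -0.708 → ψ = 0.742
  ψ = 0.742: g = -0.0026, g' = -0.784 → ψ = 0.739
Converged at ψ = 0.739.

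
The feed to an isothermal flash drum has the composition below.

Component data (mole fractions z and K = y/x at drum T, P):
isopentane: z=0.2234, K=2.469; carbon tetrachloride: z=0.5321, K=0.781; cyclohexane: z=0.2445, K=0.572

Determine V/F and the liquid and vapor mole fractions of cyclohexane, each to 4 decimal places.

V/F = 0.2487, x_cyclohexane = 0.2736, y_cyclohexane = 0.1565

Rachford–Rice: g(V/F) = Σ zᵢ(Kᵢ−1)/(1+V/F(Kᵢ−1)) = 0.
Check two-phase: ΣzᵢKᵢ = 1.1070 > 1 and Σzᵢ/Kᵢ = 1.1992 > 1, so g(0) = 0.1070 > 0 and g(1) = -0.1992 < 0.
Newton–Raphson from V/F = 0.68:
  V/F = 0.6800: g = -0.12035, g' = -0.2450 → V/F = 0.1888
  V/F = 0.1888: g = 0.02153, g' = -0.3763 → V/F = 0.2460
  V/F = 0.2460: g = 0.00094, g' = -0.3446 → V/F = 0.2487
Converged at V/F = 0.2487.
Compositions from xᵢ = zᵢ/(1+V/F(Kᵢ−1)), yᵢ = Kᵢxᵢ:
  isopentane: x = 0.1636, y = 0.4040
  carbon tetrachloride: x = 0.5628, y = 0.4395
  cyclohexane: x = 0.2736, y = 0.1565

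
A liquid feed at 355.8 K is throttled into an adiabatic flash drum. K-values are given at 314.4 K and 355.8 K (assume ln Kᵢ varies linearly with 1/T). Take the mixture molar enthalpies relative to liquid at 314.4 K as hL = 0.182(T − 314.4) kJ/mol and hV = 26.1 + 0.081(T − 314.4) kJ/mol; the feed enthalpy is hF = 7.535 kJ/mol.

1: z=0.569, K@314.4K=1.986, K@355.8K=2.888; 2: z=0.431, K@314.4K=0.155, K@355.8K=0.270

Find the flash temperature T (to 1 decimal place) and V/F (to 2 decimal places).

T = 317.6 K, V/F = 0.27

Adiabatic flash: solve Rachford–Rice at each trial T, then check hF = ψ·hV(T) + (1−ψ)·hL(T).
  T = 314.4 K: K = (1.986, 0.155), RR gives ψ = 0.236, H_out = 6.166 kJ/mol
  T = 355.8 K: K = (2.888, 0.270), RR gives ψ = 0.551, H_out = 19.616 kJ/mol
  T = 335.1 K: K = (2.423, 0.208), RR gives ψ = 0.416, H_out = 13.746 kJ/mol
  T = 324.8 K: K = (2.202, 0.181), RR gives ψ = 0.336, H_out = 10.302 kJ/mol
  T = 319.6 K: K = (2.093, 0.168), RR gives ψ = 0.289, H_out = 8.339 kJ/mol
  T = 317.0 K: K = (2.039, 0.161), RR gives ψ = 0.264, H_out = 7.283 kJ/mol
  T = 318.3 K: K = (2.066, 0.164), RR gives ψ = 0.277, H_out = 7.818 kJ/mol
Linear interpolation between T = 317.0 (H_out = 7.283) and T = 318.3 (H_out = 7.818) on hF = 7.535 gives T ≈ 317.6 K, at which ψ = 0.27.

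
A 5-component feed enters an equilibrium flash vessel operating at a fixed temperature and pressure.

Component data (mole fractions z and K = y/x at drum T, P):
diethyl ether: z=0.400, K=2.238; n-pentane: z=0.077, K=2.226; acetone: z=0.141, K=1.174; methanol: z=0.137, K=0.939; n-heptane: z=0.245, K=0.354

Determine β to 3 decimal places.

Let β = V/F and solve Σ zᵢ(Kᵢ−1)/(1+β(Kᵢ−1)) = 0.
Feasibility: ΣzᵢKᵢ = 1.448, Σzᵢ/Kᵢ = 1.171 — both > 1, two phases present.
Newton–Raphson from β = 0.57:
  β = 0.570: g = 0.1090, g' = -0.511 → β = 0.783
  β = 0.783: g = -0.0081, g' = -0.611 → β = 0.770
Converged at β = 0.770.

β = 0.770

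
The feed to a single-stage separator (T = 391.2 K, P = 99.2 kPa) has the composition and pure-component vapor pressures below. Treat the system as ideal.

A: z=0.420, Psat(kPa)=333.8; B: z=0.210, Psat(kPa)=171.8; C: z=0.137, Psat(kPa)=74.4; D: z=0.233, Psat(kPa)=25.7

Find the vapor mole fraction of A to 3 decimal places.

y_A = 0.499

Raoult's law: Kᵢ = Pᵢˢᵃᵗ/P = Pᵢˢᵃᵗ/99.2.
  K_A = 333.8/99.2 = 3.36492, K_B = 171.8/99.2 = 1.73185, K_C = 74.4/99.2 = 0.75000, K_D = 25.7/99.2 = 0.25907
Material balance + equilibrium reduce to Σ zᵢ(Kᵢ−1)/(1+ψ(Kᵢ−1)) = 0.
Check two-phase: ΣzᵢKᵢ = 1.940 > 1 and Σzᵢ/Kᵢ = 1.328 > 1, so g(0) = 0.940 > 0 and g(1) = -0.328 < 0.
Newton–Raphson from ψ = 0.69:
  ψ = 0.690: g = 0.0849, g' = -0.937 → ψ = 0.781
  ψ = 0.781: g = -0.0053, g' = -1.068 → ψ = 0.776
Converged at ψ = 0.776.
Compositions from xᵢ = zᵢ/(1+ψ(Kᵢ−1)), yᵢ = Kᵢxᵢ:
  A: x = 0.148, y = 0.499
  B: x = 0.134, y = 0.232
  C: x = 0.170, y = 0.127
  D: x = 0.548, y = 0.142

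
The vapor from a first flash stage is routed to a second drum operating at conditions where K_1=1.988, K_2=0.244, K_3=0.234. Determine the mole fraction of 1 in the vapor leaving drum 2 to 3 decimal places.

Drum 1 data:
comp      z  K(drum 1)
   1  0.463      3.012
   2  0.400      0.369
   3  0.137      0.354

Drum 1:
Newton–Raphson from ψ₁ = 0.39:
  ψ₁ = 0.390: g = 0.0689, g' = -0.971 → ψ₁ = 0.461
  ψ₁ = 0.461: g = 0.0014, g' = -0.937 → ψ₁ = 0.462
Converged at ψ₁ = 0.462.
Drum-1 compositions:
  1: x = 0.240, y = 0.722
  2: x = 0.565, y = 0.208
  3: x = 0.195, y = 0.069
Drum-2 feed = drum-1 vapor: z₂ = (0.7224, 0.2084, 0.0692).
Drum 2:
Newton iteration, ψ₂⁰ = 0.69:
  ψ₂ = 0.690: g = -0.0173, g' = -0.952 → ψ₂ = 0.672
  ψ₂ = 0.672: g = -0.0003, g' = -0.919 → ψ₂ = 0.671
Converged at ψ₂ = 0.671.
  1: x = 0.434, y = 0.863
  2: x = 0.423, y = 0.103
  3: x = 0.142, y = 0.033

y_1 (drum 2) = 0.863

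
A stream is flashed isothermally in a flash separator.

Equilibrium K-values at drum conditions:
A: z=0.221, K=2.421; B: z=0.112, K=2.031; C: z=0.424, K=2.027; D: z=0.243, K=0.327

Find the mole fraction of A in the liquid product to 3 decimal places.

Rachford–Rice: g(ψ) = Σ zᵢ(Kᵢ−1)/(1+ψ(Kᵢ−1)) = 0.
Feasibility: ΣzᵢKᵢ = 1.701, Σzᵢ/Kᵢ = 1.099 — both > 1, two phases present.
Newton iteration, ψ⁰ = 0.5:
  ψ = 0.500: g = 0.3010, g' = -0.650 → ψ = 0.963
  ψ = 0.963: g = -0.0557, g' = -1.113 → ψ = 0.913
  ψ = 0.913: g = -0.0036, g' = -0.976 → ψ = 0.910
Converged at ψ = 0.910.
Compositions from xᵢ = zᵢ/(1+ψ(Kᵢ−1)), yᵢ = Kᵢxᵢ:
  A: x = 0.096, y = 0.233
  B: x = 0.058, y = 0.117
  C: x = 0.219, y = 0.444
  D: x = 0.627, y = 0.205

x_A = 0.096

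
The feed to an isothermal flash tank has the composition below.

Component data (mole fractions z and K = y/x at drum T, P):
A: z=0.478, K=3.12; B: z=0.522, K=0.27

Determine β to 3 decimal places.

β = 0.409

Let β = V/F and solve Σ zᵢ(Kᵢ−1)/(1+β(Kᵢ−1)) = 0.
g(0) = ΣzᵢKᵢ − 1 = 0.632 and g(1) = 1 − Σzᵢ/Kᵢ = -1.087, so a root lies in (0, 1).
Iterate (Newton) starting at β = 0.5:
  β = 0.500: g = -0.1082, g' = -1.196 → β = 0.410
  β = 0.410: g = -0.0012, g' = -1.182 → β = 0.409
Converged at β = 0.409.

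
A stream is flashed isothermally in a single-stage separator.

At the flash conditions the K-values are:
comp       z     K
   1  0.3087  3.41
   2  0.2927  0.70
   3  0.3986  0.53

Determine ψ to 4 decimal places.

Let ψ = V/F and solve Σ zᵢ(Kᵢ−1)/(1+ψ(Kᵢ−1)) = 0.
g(0) = ΣzᵢKᵢ − 1 = 0.4688 and g(1) = 1 − Σzᵢ/Kᵢ = -0.2607, so a root lies in (0, 1).
Newton iteration, ψ⁰ = 0.69:
  ψ = 0.6900: g = -0.10861, g' = -0.4876 → ψ = 0.4673
  ψ = 0.4673: g = 0.00773, g' = -0.5769 → ψ = 0.4807
  ψ = 0.4807: g = 0.00006, g' = -0.5678 → ψ = 0.4808
Converged at ψ = 0.4808.

ψ = 0.4808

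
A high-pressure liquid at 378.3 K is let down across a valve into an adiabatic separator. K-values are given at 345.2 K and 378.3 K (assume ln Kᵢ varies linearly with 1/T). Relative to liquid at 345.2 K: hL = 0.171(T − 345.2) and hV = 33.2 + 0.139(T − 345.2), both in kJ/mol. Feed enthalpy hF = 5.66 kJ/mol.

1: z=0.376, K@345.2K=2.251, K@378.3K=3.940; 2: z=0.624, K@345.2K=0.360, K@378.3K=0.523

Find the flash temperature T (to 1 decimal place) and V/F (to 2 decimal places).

Adiabatic flash: solve Rachford–Rice at each trial T, then check hF = ψ·hV(T) + (1−ψ)·hL(T).
  T = 345.2 K: K = (2.251, 0.360), RR gives ψ = 0.089, H_out = 2.945 kJ/mol
  T = 378.3 K: K = (3.940, 0.523), RR gives ψ = 0.576, H_out = 24.174 kJ/mol
  T = 361.8 K: K = (3.019, 0.438), RR gives ψ = 0.360, H_out = 14.594 kJ/mol
  T = 353.5 K: K = (2.616, 0.398), RR gives ψ = 0.238, H_out = 9.270 kJ/mol
  T = 349.4 K: K = (2.431, 0.379), RR gives ψ = 0.169, H_out = 6.318 kJ/mol
  T = 347.3 K: K = (2.340, 0.369), RR gives ψ = 0.131, H_out = 4.684 kJ/mol
  T = 348.4 K: K = (2.387, 0.374), RR gives ψ = 0.151, H_out = 5.552 kJ/mol
Linear interpolation between T = 348.4 (H_out = 5.552) and T = 349.4 (H_out = 6.318) on hF = 5.66 gives T ≈ 348.5 K, at which ψ = 0.15.

T = 348.5 K, V/F = 0.15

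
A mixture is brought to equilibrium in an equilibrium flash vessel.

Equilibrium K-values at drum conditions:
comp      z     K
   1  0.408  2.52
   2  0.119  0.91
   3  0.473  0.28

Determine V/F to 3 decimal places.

Newton–Raphson from V/F = 0.5:
  V/F = 0.500: g = -0.1910, g' = -0.904 → V/F = 0.289
  V/F = 0.289: g = -0.0099, g' = -0.847 → V/F = 0.277
Converged at V/F = 0.277.

V/F = 0.277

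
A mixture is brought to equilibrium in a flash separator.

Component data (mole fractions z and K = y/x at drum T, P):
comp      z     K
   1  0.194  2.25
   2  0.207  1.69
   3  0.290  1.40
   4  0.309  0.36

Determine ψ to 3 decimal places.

ψ = 0.623

Let ψ = V/F and solve Σ zᵢ(Kᵢ−1)/(1+ψ(Kᵢ−1)) = 0.
Feasibility: ΣzᵢKᵢ = 1.304, Σzᵢ/Kᵢ = 1.274 — both > 1, two phases present.
Newton–Raphson from ψ = 0.6:
  ψ = 0.600: g = 0.0121, g' = -0.512 → ψ = 0.624
  ψ = 0.624: g = -0.0001, g' = -0.524 → ψ = 0.623
Converged at ψ = 0.623.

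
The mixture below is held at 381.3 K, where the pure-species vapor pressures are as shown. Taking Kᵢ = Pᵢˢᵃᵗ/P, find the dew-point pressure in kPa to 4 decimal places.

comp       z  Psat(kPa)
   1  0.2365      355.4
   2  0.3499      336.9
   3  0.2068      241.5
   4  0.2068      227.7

At the dew point ψ → 1, so Σzᵢ/Kᵢ = 1 with Kᵢ = Pᵢˢᵃᵗ/P ⇒ 1/P = Σzᵢ/Pᵢˢᵃᵗ.
1/P = 0.2365/355.4 + 0.3499/336.9 + 0.2068/241.5 + 0.2068/227.7 = 0.0034686 ⇒ P = 288.3039 kPa

Pdew = 288.3039 kPa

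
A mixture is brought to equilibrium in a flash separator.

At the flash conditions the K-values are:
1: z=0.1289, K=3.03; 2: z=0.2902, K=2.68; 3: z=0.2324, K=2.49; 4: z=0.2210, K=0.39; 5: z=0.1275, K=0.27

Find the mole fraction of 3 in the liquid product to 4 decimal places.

x_3 = 0.1075

Material balance + equilibrium reduce to Σ zᵢ(Kᵢ−1)/(1+V/F(Kᵢ−1)) = 0.
Feasibility: ΣzᵢKᵢ = 1.8676, Σzᵢ/Kᵢ = 1.2830 — both > 1, two phases present.
Iterate (Newton) starting at V/F = 0.5:
  V/F = 0.5000: g = 0.25272, g' = -0.8809 → V/F = 0.7869
  V/F = 0.7869: g = -0.00784, g' = -1.0192 → V/F = 0.7792
  V/F = 0.7792: g = -0.00004, g' = -1.0079 → V/F = 0.7791
Converged at V/F = 0.7791.
Compositions from xᵢ = zᵢ/(1+V/F(Kᵢ−1)), yᵢ = Kᵢxᵢ:
  1: x = 0.0499, y = 0.1513
  2: x = 0.1257, y = 0.3368
  3: x = 0.1075, y = 0.2678
  4: x = 0.4212, y = 0.1643
  5: x = 0.2957, y = 0.0798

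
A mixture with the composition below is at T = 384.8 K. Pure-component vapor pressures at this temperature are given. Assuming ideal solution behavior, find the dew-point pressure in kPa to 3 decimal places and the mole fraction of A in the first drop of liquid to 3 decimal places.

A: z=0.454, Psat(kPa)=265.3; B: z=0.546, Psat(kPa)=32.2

At the dew point ψ → 1, so Σzᵢ/Kᵢ = 1 with Kᵢ = Pᵢˢᵃᵗ/P ⇒ 1/P = Σzᵢ/Pᵢˢᵃᵗ.
1/P = 0.454/265.3 + 0.546/32.2 = 0.018668 ⇒ P = 53.568 kPa
xᵢ = zᵢP/Pᵢˢᵃᵗ ⇒ x_A = 0.454·53.568/265.3 = 0.092

Pdew = 53.568 kPa, x_A = 0.092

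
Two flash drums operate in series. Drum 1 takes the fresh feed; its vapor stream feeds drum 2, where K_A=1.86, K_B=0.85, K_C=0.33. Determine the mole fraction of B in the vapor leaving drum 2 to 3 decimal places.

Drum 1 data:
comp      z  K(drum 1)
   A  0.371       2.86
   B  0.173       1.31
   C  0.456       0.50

y_B (drum 2) = 0.166

Drum 1:
Newton iteration, ψ₁⁰ = 0.5:
  ψ₁ = 0.500: g = 0.1000, g' = -0.560 → ψ₁ = 0.679
  ψ₁ = 0.679: g = 0.0042, g' = -0.523 → ψ₁ = 0.687
Converged at ψ₁ = 0.687.
Drum-1 compositions:
  A: x = 0.163, y = 0.466
  B: x = 0.143, y = 0.187
  C: x = 0.694, y = 0.347
Drum-2 feed = drum-1 vapor: z₂ = (0.4659, 0.1869, 0.3472).
Drum 2:
Rachford–Rice: g(ψ₂) = Σ zᵢ(Kᵢ−1)/(1+ψ₂(Kᵢ−1)) = 0.
Check two-phase: ΣzᵢKᵢ = 1.140 > 1 and Σzᵢ/Kᵢ = 1.523 > 1, so g(0) = 0.140 > 0 and g(1) = -0.523 < 0.
Newton iteration, ψ₂⁰ = 0.5:
  ψ₂ = 0.500: g = -0.0999, g' = -0.526 → ψ₂ = 0.310
  ψ₂ = 0.310: g = -0.0067, g' = -0.468 → ψ₂ = 0.296
Converged at ψ₂ = 0.296.
  A: x = 0.371, y = 0.691
  B: x = 0.196, y = 0.166
  C: x = 0.433, y = 0.143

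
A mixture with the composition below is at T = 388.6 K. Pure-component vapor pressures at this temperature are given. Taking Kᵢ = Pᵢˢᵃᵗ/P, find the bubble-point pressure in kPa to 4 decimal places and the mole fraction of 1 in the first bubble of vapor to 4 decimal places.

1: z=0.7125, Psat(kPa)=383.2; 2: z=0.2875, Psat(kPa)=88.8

Pbub = 298.5600 kPa, y_1 = 0.9145

At the bubble point ψ → 0, so ΣzᵢKᵢ = 1 with Kᵢ = Pᵢˢᵃᵗ/P ⇒ P = ΣzᵢPᵢˢᵃᵗ.
P = 0.7125·383.2 + 0.2875·88.8 = 298.5600 kPa
yᵢ = zᵢPᵢˢᵃᵗ/P ⇒ y_1 = 0.7125·383.2/298.5600 = 0.9145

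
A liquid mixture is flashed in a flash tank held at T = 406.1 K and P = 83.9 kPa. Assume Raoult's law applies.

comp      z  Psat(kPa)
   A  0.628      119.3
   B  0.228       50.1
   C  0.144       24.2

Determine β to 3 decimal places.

β = 0.302

Raoult's law: Kᵢ = Pᵢˢᵃᵗ/P = Pᵢˢᵃᵗ/83.9.
  K_A = 119.3/83.9 = 1.42193, K_B = 50.1/83.9 = 0.59714, K_C = 24.2/83.9 = 0.28844
Let β = V/F and solve Σ zᵢ(Kᵢ−1)/(1+β(Kᵢ−1)) = 0.
Feasibility: ΣzᵢKᵢ = 1.071, Σzᵢ/Kᵢ = 1.323 — both > 1, two phases present.
Newton iteration, β⁰ = 0.5:
  β = 0.500: g = -0.0553, g' = -0.310 → β = 0.322
  β = 0.322: g = -0.0051, g' = -0.258 → β = 0.302
Converged at β = 0.302.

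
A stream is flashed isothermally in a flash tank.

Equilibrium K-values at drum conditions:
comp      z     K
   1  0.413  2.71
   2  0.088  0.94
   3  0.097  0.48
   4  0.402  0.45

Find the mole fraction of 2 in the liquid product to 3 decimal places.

Iterate (Newton) starting at ψ = 0.47:
  ψ = 0.470: g = 0.0212, g' = -0.639 → ψ = 0.503
Converged at ψ = 0.503.
Compositions from xᵢ = zᵢ/(1+ψ(Kᵢ−1)), yᵢ = Kᵢxᵢ:
  1: x = 0.222, y = 0.601
  2: x = 0.091, y = 0.085
  3: x = 0.131, y = 0.063
  4: x = 0.556, y = 0.250

x_2 = 0.091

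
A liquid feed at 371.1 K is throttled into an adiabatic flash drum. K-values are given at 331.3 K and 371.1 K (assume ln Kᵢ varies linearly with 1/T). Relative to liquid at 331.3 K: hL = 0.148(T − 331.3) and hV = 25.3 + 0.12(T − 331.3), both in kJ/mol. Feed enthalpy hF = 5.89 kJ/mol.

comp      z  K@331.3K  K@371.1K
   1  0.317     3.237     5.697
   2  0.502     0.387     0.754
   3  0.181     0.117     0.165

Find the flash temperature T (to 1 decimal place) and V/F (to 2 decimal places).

Adiabatic flash: solve Rachford–Rice at each trial T, then check hF = ψ·hV(T) + (1−ψ)·hL(T).
  T = 331.3 K: K = (3.237, 0.387, 0.117), RR gives ψ = 0.156, H_out = 3.948 kJ/mol
  T = 371.1 K: K = (5.697, 0.754, 0.165), RR gives ψ = 0.543, H_out = 19.031 kJ/mol
  T = 351.2 K: K = (4.364, 0.550, 0.140), RR gives ψ = 0.349, H_out = 11.592 kJ/mol
  T = 341.2 K: K = (3.772, 0.464, 0.128), RR gives ψ = 0.255, H_out = 7.846 kJ/mol
  T = 336.2 K: K = (3.495, 0.424, 0.123), RR gives ψ = 0.206, H_out = 5.916 kJ/mol
  T = 333.8 K: K = (3.367, 0.405, 0.120), RR gives ψ = 0.182, H_out = 4.964 kJ/mol
Linear interpolation between T = 333.8 (H_out = 4.964) and T = 336.2 (H_out = 5.916) on hF = 5.89 gives T ≈ 336.1 K, at which ψ = 0.21.

T = 336.1 K, V/F = 0.21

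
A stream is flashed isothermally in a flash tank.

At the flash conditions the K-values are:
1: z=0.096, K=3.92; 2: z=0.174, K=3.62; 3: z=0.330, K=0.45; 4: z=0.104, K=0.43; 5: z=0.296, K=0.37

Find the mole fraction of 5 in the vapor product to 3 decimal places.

Rachford–Rice: g(β) = Σ zᵢ(Kᵢ−1)/(1+β(Kᵢ−1)) = 0.
Check two-phase: ΣzᵢKᵢ = 1.309 > 1 and Σzᵢ/Kᵢ = 1.848 > 1, so g(0) = 0.309 > 0 and g(1) = -0.848 < 0.
Newton–Raphson from β = 0.61:
  β = 0.610: g = -0.3906, g' = -0.898 → β = 0.175
  β = 0.175: g = 0.0217, g' = -1.232 → β = 0.193
Converged at β = 0.193.
Compositions from xᵢ = zᵢ/(1+β(Kᵢ−1)), yᵢ = Kᵢxᵢ:
  1: x = 0.061, y = 0.241
  2: x = 0.116, y = 0.418
  3: x = 0.369, y = 0.166
  4: x = 0.117, y = 0.050
  5: x = 0.337, y = 0.125

y_5 = 0.125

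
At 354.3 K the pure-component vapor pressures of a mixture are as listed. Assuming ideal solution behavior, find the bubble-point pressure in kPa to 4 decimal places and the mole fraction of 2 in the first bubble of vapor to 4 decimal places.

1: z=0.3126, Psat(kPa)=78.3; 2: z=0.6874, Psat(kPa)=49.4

Pbub = 58.4341 kPa, y_2 = 0.5811

At the bubble point ψ → 0, so ΣzᵢKᵢ = 1 with Kᵢ = Pᵢˢᵃᵗ/P ⇒ P = ΣzᵢPᵢˢᵃᵗ.
P = 0.3126·78.3 + 0.6874·49.4 = 58.4341 kPa
yᵢ = zᵢPᵢˢᵃᵗ/P ⇒ y_2 = 0.6874·49.4/58.4341 = 0.5811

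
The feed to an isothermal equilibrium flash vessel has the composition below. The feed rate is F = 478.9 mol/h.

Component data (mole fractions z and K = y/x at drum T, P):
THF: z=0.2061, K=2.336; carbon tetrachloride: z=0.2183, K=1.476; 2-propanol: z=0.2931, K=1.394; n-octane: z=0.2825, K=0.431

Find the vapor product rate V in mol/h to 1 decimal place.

V = 384.3 mol/h

Newton iteration, V/F⁰ = 0.5:
  V/F = 0.5000: g = 0.12083, g' = -0.3749 → V/F = 0.8223
  V/F = 0.8223: g = -0.00897, g' = -0.4581 → V/F = 0.8027
  V/F = 0.8027: g = -0.00010, g' = -0.4477 → V/F = 0.8025
Converged at V/F = 0.8025.
Then V = V/F·F = 0.8025·478.9 = 384.3 mol/h and L = F − V = 94.6 mol/h.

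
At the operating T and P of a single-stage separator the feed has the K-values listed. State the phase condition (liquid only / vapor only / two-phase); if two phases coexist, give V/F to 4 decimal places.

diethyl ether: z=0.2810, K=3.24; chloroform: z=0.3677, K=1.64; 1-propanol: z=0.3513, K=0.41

ΣzᵢKᵢ = 1.6575; Σzᵢ/Kᵢ = 1.1678.
Both exceed 1, so a two-phase solution exists.
Material balance + equilibrium reduce to Σ zᵢ(Kᵢ−1)/(1+ψ(Kᵢ−1)) = 0.
Iterate (Newton) starting at ψ = 0.5:
  ψ = 0.5000: g = 0.18119, g' = -0.6462 → ψ = 0.7804
  ψ = 0.7804: g = 0.00185, g' = -0.6737 → ψ = 0.7831
Converged at ψ = 0.7831.

two-phase, V/F = 0.7831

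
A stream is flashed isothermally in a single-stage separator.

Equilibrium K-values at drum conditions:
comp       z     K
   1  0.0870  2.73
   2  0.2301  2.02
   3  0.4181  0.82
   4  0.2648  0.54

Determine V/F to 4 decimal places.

V/F = 0.4837

Material balance + equilibrium reduce to Σ zᵢ(Kᵢ−1)/(1+V/F(Kᵢ−1)) = 0.
Feasibility: ΣzᵢKᵢ = 1.1881, Σzᵢ/Kᵢ = 1.1460 — both > 1, two phases present.
Newton iteration, V/F⁰ = 0.45:
  V/F = 0.4500: g = 0.01000, g' = -0.2999 → V/F = 0.4833
  V/F = 0.4833: g = 0.00011, g' = -0.2935 → V/F = 0.4837
Converged at V/F = 0.4837.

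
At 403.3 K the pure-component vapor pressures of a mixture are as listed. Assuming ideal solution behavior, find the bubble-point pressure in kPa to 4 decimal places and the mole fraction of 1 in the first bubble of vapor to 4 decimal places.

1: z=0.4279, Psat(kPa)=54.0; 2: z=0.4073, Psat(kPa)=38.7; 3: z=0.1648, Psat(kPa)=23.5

At the bubble point ψ → 0, so ΣzᵢKᵢ = 1 with Kᵢ = Pᵢˢᵃᵗ/P ⇒ P = ΣzᵢPᵢˢᵃᵗ.
P = 0.4279·54.0 + 0.4073·38.7 + 0.1648·23.5 = 42.7419 kPa
yᵢ = zᵢPᵢˢᵃᵗ/P ⇒ y_1 = 0.4279·54.0/42.7419 = 0.5406

Pbub = 42.7419 kPa, y_1 = 0.5406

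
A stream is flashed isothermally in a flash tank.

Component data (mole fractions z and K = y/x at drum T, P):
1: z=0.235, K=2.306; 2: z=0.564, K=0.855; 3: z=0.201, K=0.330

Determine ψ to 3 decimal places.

Material balance + equilibrium reduce to Σ zᵢ(Kᵢ−1)/(1+ψ(Kᵢ−1)) = 0.
Feasibility: ΣzᵢKᵢ = 1.090, Σzᵢ/Kᵢ = 1.371 — both > 1, two phases present.
Newton iteration, ψ⁰ = 0.4:
  ψ = 0.400: g = -0.0692, g' = -0.355 → ψ = 0.205
  ψ = 0.205: g = 0.0017, g' = -0.383 → ψ = 0.209
Converged at ψ = 0.209.

ψ = 0.209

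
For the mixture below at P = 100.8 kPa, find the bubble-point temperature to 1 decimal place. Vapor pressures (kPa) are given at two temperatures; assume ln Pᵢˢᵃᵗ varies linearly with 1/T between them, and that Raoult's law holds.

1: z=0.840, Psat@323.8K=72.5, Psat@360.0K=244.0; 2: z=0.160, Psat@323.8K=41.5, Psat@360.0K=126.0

T = 335.0 K

Bubble-point temperature: ΣzᵢPᵢˢᵃᵗ(T) = P. Interpolate ln Pᵢˢᵃᵗ = aᵢ + bᵢ/T.
  T = 323.8 K: ΣzᵢPᵢˢᵃᵗ = 67.54 kPa
  T = 360.0 K: ΣzᵢPᵢˢᵃᵗ = 225.12 kPa
  T = 341.9 K: ΣzᵢPᵢˢᵃᵗ = 127.29 kPa
  T = 332.9 K: ΣzᵢPᵢˢᵃᵗ = 93.68 kPa
  T = 337.4 K: ΣzᵢPᵢˢᵃᵗ = 109.42 kPa
  T = 335.1 K: ΣzᵢPᵢˢᵃᵗ = 101.12 kPa
Interpolating between 332.9 K and 335.1 K gives T ≈ 335.0 K.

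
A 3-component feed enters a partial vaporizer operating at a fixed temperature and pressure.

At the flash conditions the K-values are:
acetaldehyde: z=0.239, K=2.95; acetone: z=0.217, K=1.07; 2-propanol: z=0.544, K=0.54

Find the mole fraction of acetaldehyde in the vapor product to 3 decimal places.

y_acetaldehyde = 0.426

Material balance + equilibrium reduce to Σ zᵢ(Kᵢ−1)/(1+ψ(Kᵢ−1)) = 0.
g(0) = ΣzᵢKᵢ − 1 = 0.231 and g(1) = 1 − Σzᵢ/Kᵢ = -0.291, so a root lies in (0, 1).
Iterate (Newton) starting at ψ = 0.5:
  ψ = 0.500: g = -0.0743, g' = -0.428 → ψ = 0.326
  ψ = 0.326: g = 0.0052, g' = -0.500 → ψ = 0.337
Converged at ψ = 0.337.
Compositions from xᵢ = zᵢ/(1+ψ(Kᵢ−1)), yᵢ = Kᵢxᵢ:
  acetaldehyde: x = 0.144, y = 0.426
  acetone: x = 0.212, y = 0.227
  2-propanol: x = 0.644, y = 0.348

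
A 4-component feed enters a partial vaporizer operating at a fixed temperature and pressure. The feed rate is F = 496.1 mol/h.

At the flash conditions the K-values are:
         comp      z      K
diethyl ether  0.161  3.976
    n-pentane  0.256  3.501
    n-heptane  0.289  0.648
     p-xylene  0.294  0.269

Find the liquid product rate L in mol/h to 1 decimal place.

Rachford–Rice: g(β) = Σ zᵢ(Kᵢ−1)/(1+β(Kᵢ−1)) = 0.
g(0) = ΣzᵢKᵢ − 1 = 0.803 and g(1) = 1 − Σzᵢ/Kᵢ = -0.653, so a root lies in (0, 1).
Newton iteration, β⁰ = 0.59:
  β = 0.590: g = -0.0738, g' = -0.992 → β = 0.516
  β = 0.516: g = -0.0005, g' = -0.986 → β = 0.515
Converged at β = 0.515.
Then V = β·F = 0.5151·496.1 = 255.5 mol/h and L = F − V = 240.6 mol/h.

L = 240.6 mol/h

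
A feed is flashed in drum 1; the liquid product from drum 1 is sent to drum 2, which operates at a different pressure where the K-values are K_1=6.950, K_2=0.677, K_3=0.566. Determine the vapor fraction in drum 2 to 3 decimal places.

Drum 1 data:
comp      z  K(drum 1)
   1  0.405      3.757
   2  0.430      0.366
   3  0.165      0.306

Drum 1:
Let ψ₁ = V/F and solve Σ zᵢ(Kᵢ−1)/(1+ψ₁(Kᵢ−1)) = 0.
g(0) = ΣzᵢKᵢ − 1 = 0.729 and g(1) = 1 − Σzᵢ/Kᵢ = -0.822, so a root lies in (0, 1).
Iterate (Newton) starting at ψ₁ = 0.4:
  ψ₁ = 0.400: g = 0.0072, g' = -1.159 → ψ₁ = 0.406
Converged at ψ₁ = 0.406.
Drum-1 compositions:
  1: x = 0.191, y = 0.718
  2: x = 0.579, y = 0.212
  3: x = 0.230, y = 0.070
Drum-2 feed = drum-1 liquid: z₂ = (0.1910, 0.5792, 0.2298).
Drum 2:
Newton iteration, ψ₂⁰ = 0.5:
  ψ₂ = 0.500: g = -0.0645, g' = -0.585 → ψ₂ = 0.390
  ψ₂ = 0.390: g = 0.0085, g' = -0.756 → ψ₂ = 0.401
Converged at ψ₂ = 0.401.
  1: x = 0.056, y = 0.392
  2: x = 0.665, y = 0.450
  3: x = 0.278, y = 0.157

V/F (drum 2) = 0.401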